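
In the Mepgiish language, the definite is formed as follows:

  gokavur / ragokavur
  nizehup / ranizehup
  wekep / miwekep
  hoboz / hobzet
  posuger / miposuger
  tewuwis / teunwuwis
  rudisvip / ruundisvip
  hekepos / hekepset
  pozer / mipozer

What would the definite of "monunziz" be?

"monunziz" has last vowel 'i'. The stems whose last vowel is 'i' (tewuwis → teunwuwis, rudisvip → ruundisvip) insert -un- after the first vowel.
So monunziz → mounnunziz.

mounnunziz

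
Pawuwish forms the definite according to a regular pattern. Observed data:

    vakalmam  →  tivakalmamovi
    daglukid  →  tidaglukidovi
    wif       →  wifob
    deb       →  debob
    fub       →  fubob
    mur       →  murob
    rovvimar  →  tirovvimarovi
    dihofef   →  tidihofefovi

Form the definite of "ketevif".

tiketevifovi

"ketevif" has 3 vowels. The stems with 3 vowels (dihofef → tidihofefovi, daglukid → tidaglukidovi, rovvimar → tirovvimarovi) add ti- … -ovi around the stem.
The other pattern: stems with 1 vowel add -ob.
So ketevif → tiketevifovi.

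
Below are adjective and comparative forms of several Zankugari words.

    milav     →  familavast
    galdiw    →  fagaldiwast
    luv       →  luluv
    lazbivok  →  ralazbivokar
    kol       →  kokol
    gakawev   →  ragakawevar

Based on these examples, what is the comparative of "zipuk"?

luv and milav both end in -v yet inflect differently (luluv, familavast), so the final letter is not what conditions the rule; the number of vowels is.
"zipuk" has 2 vowels. The stems with 2 vowels (galdiw → fagaldiwast, milav → familavast) add fa- … -ast around the stem.
The other patterns: stems with 1 vowel repeat the first consonant+vowel as a prefix; stems with 3 vowels add ra- … -ar around the stem.
So zipuk → fazipukast.

fazipukast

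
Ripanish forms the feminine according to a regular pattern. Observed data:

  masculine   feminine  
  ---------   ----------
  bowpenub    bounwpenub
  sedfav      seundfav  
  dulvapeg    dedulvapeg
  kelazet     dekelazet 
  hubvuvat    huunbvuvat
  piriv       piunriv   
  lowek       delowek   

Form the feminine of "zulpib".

zuunlpib

kelazet and hubvuvat both end in -t yet inflect differently (dekelazet, huunbvuvat), so the final letter is not what conditions the rule; the last vowel is.
"zulpib" has last vowel 'i'. The one such stem in the data (piriv → piunriv) inserts -un- after the first vowel (as do sedfav, bowpenub), so the same rule applies.
So zulpib → zuunlpib.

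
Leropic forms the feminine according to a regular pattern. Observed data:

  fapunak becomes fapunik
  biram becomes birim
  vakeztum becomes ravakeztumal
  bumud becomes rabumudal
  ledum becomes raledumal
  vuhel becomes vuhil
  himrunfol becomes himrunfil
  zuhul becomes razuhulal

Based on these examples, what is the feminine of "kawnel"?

ledum and biram both end in -m yet inflect differently (raledumal, birim), so the final letter is not what conditions the rule; the last vowel is.
"kawnel" has last vowel 'e'. The one such stem in the data (vuhel → vuhil) changes the last vowel to 'i' (as do biram, fapunak), so the same rule applies.
So kawnel → kawnil.

kawnil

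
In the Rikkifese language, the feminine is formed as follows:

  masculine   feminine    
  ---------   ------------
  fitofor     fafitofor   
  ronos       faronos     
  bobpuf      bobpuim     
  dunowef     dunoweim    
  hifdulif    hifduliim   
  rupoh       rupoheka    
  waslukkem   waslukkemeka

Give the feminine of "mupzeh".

mupzeheka

fitofor and rupoh both have last vowel 'o' yet inflect differently (fafitofor, rupoheka), so the last vowel is not what conditions the rule; the final letter is.
"mupzeh" ends in -h. The one such stem in the data (rupoh → rupoheka) adds -eka, so the same rule applies.
The other patterns: stems ending in -r or -s add the prefix fa-; stems ending in -f drop the final letter and add -im.
So mupzeh → mupzeheka.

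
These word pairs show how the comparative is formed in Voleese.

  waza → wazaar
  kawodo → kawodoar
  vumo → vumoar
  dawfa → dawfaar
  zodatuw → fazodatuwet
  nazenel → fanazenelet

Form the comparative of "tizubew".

fatizubewet

kawodo and zodatuw both have 3 vowels yet inflect differently (kawodoar, fazodatuwet), so the number of vowels is not what conditions the rule; whether the stem ends in a vowel or a consonant is.
"tizubew" ends in a consonant. The stems ending in a consonant (zodatuw → fazodatuwet, nazenel → fanazenelet) add fa- … -et around the stem.
The other pattern: stems ending in a vowel add -ar.
So tizubew → fatizubewet.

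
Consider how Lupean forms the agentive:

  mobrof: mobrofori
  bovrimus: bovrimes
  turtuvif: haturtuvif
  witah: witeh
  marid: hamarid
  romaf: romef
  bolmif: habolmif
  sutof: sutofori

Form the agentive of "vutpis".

havutpis

romaf and turtuvif both end in -f yet inflect differently (romef, haturtuvif), so the final letter is not what conditions the rule; the last vowel is.
"vutpis" has last vowel 'i'. The stems whose last vowel is 'i' (turtuvif → haturtuvif, bolmif → habolmif, marid → hamarid) add the prefix ha-.
The other patterns: stems whose last vowel is 'a' or 'u' change the last vowel to 'e'; stems whose last vowel is 'o' add -ori.
So vutpis → havutpis.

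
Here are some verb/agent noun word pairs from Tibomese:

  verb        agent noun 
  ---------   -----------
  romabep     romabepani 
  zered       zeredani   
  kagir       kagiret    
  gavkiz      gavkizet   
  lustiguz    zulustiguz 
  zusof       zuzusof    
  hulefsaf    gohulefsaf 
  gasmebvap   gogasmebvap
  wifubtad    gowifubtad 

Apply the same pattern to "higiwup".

zuhigiwup

gavkiz and lustiguz both end in -z yet inflect differently (gavkizet, zulustiguz), so the final letter is not what conditions the rule; the last vowel is.
"higiwup" has last vowel 'u'. The one such stem in the data (lustiguz → zulustiguz) adds the prefix zu-, so the same rule applies.
So higiwup → zuhigiwup.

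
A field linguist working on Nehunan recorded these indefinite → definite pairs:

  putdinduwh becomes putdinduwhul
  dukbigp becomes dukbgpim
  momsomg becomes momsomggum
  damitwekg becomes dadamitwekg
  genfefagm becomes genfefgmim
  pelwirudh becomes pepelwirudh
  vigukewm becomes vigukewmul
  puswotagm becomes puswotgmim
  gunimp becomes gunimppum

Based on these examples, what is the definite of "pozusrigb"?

pozusrgbim

"pozusrigb" has second-to-last letter 'g'. The stems whose second-to-last letter is 'g' (puswotagm → puswotgmim, genfefagm → genfefgmim, dukbigp → dukbgpim) delete the last vowel and add -im.
So pozusrigb → pozusrgbim.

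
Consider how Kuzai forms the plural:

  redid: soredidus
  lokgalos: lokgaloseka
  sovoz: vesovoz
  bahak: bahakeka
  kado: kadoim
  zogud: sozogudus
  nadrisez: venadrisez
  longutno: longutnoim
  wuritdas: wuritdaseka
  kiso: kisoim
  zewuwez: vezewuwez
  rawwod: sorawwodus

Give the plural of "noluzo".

noluzoim

rawwod and sovoz both have last vowel 'o' yet inflect differently (sorawwodus, vesovoz), so the last vowel is not what conditions the rule; the final letter is.
"noluzo" ends in -o. The stems ending in -o (kiso → kisoim, kado → kadoim, longutno → longutnoim) add -im.
So noluzo → noluzoim.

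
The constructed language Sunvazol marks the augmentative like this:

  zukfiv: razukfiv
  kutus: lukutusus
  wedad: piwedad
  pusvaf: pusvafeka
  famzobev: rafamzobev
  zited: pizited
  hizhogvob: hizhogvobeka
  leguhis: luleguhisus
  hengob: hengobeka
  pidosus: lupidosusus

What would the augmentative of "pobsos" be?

lupobsosus

wedad and pusvaf both have last vowel 'a' yet inflect differently (piwedad, pusvafeka), so the last vowel is not what conditions the rule; the final letter is.
"pobsos" ends in -s. The stems ending in -s (leguhis → luleguhisus, pidosus → lupidosusus, kutus → lukutusus) add lu- … -us around the stem.
The other patterns: stems ending in -d add the prefix pi-; stems ending in -b or -f add -eka; stems ending in -v add the prefix ra-.
So pobsos → lupobsosus.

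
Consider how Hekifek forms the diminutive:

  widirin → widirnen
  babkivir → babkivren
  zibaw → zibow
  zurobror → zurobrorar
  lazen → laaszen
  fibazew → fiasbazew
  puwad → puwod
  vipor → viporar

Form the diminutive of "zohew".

zoashew

babkivir and vipor both end in -r yet inflect differently (babkivren, viporar), so the final letter is not what conditions the rule; the last vowel is.
"zohew" has last vowel 'e'. The stems whose last vowel is 'e' (fibazew → fiasbazew, lazen → laaszen) insert -as- after the first vowel.
So zohew → zoashew.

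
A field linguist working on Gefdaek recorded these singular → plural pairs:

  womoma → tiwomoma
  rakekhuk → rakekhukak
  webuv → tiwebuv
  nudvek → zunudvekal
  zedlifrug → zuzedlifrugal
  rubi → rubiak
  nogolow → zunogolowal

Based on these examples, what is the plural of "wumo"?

tiwumo

rakekhuk and nudvek both end in -k yet inflect differently (rakekhukak, zunudvekal), so the final letter is not what conditions the rule; the first letter is.
"wumo" begins with w-. The stems beginning with w- (webuv → tiwebuv, womoma → tiwomoma) add the prefix ti-.
The other patterns: stems beginning with r- add -ak; stems beginning with n- or z- add zu- … -al around the stem.
So wumo → tiwumo.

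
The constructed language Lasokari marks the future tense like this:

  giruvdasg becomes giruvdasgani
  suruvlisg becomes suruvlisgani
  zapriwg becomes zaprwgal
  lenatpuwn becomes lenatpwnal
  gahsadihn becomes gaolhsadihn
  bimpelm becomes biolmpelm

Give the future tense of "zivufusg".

zivufusgani

"zivufusg" has second-to-last letter 's'. The stems whose second-to-last letter is 's' (giruvdasg → giruvdasgani, suruvlisg → suruvlisgani) add -ani.
So zivufusg → zivufusgani.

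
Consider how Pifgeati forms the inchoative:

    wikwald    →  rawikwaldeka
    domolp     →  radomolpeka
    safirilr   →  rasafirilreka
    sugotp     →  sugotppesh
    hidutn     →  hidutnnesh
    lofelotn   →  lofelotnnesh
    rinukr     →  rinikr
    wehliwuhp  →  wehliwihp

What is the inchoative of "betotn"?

betotnnesh

domolp and sugotp both end in -p yet inflect differently (radomolpeka, sugotppesh), so the final letter is not what conditions the rule; the second-to-last letter is.
"betotn" has second-to-last letter 't'. The stems whose second-to-last letter is 't' (sugotp → sugotppesh, hidutn → hidutnnesh, lofelotn → lofelotnnesh) double the final consonant and add -esh.
The other patterns: stems whose second-to-last letter is 'l' add ra- … -eka around the stem; stems whose second-to-last letter is 'h' or 'k' change the last vowel to 'i'.
So betotn → betotnnesh.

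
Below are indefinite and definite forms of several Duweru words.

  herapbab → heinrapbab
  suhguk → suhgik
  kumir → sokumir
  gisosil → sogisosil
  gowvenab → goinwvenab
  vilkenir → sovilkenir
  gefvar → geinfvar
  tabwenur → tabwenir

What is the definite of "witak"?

wiintak

vilkenir and gefvar both end in -r yet inflect differently (sovilkenir, geinfvar), so the final letter is not what conditions the rule; the last vowel is.
"witak" has last vowel 'a'. The stems whose last vowel is 'a' (gowvenab → goinwvenab, gefvar → geinfvar, herapbab → heinrapbab) insert -in- after the first vowel.
The other patterns: stems whose last vowel is 'i' add the prefix so-; stems whose last vowel is 'u' change the last vowel to 'i'.
So witak → wiintak.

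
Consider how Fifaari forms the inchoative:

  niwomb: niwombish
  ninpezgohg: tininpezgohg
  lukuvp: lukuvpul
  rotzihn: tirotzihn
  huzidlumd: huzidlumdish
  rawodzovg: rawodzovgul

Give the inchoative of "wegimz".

ninpezgohg and rawodzovg both end in -g yet inflect differently (tininpezgohg, rawodzovgul), so the final letter is not what conditions the rule; the second-to-last letter is.
"wegimz" has second-to-last letter 'm'. The stems whose second-to-last letter is 'm' (huzidlumd → huzidlumdish, niwomb → niwombish) add -ish.
The other patterns: stems whose second-to-last letter is 'h' add the prefix ti-; stems whose second-to-last letter is 'v' add -ul.
So wegimz → wegimzish.

wegimzish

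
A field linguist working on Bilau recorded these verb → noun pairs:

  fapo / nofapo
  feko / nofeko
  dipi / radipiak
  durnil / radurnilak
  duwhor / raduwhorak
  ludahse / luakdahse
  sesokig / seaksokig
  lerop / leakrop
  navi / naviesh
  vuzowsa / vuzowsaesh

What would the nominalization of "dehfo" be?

dipi and navi both end in -i yet inflect differently (radipiak, naviesh), so the final letter is not what conditions the rule; the first letter is.
"dehfo" begins with d-. The stems beginning with d- (dipi → radipiak, durnil → radurnilak, duwhor → raduwhorak) add ra- … -ak around the stem.
So dehfo → radehfoak.

radehfoak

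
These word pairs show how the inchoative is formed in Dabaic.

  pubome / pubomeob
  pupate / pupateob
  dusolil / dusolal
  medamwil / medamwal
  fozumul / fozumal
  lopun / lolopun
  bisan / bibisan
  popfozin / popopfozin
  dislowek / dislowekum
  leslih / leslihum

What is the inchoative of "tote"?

fozumul and lopun both have last vowel 'u' yet inflect differently (fozumal, lolopun), so the last vowel is not what conditions the rule; the final letter is.
"tote" ends in -e. The stems ending in -e (pubome → pubomeob, pupate → pupateob) add -ob.
So tote → toteob.

toteob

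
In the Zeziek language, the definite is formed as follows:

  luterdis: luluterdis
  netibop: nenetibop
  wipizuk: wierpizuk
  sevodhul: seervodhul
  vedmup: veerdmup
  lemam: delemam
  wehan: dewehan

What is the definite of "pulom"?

netibop and vedmup both end in -p yet inflect differently (nenetibop, veerdmup), so the final letter is not what conditions the rule; the last vowel is.
"pulom" has last vowel 'o'. The one such stem in the data (netibop → nenetibop) repeats the first consonant+vowel as a prefix (as does luterdis), so the same rule applies.
The other patterns: stems whose last vowel is 'u' insert -er- after the first vowel; stems whose last vowel is 'a' add the prefix de-.
So pulom → pupulom.

pupulom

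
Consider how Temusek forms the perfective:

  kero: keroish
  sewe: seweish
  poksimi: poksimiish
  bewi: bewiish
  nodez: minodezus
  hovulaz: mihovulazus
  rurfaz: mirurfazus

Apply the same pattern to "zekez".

mizekezus

sewe and nodez both have last vowel 'e' yet inflect differently (seweish, minodezus), so the last vowel is not what conditions the rule; whether the stem ends in a vowel or a consonant is.
"zekez" ends in a consonant. The stems ending in a consonant (nodez → minodezus, hovulaz → mihovulazus, rurfaz → mirurfazus) add mi- … -us around the stem.
The other pattern: stems ending in a vowel add -ish.
So zekez → mizekezus.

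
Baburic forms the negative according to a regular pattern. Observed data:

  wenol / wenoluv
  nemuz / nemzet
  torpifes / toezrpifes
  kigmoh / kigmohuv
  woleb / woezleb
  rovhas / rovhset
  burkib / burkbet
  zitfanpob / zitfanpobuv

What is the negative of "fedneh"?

zitfanpob and woleb both end in -b yet inflect differently (zitfanpobuv, woezleb), so the final letter is not what conditions the rule; the last vowel is.
"fedneh" has last vowel 'e'. The stems whose last vowel is 'e' (torpifes → toezrpifes, woleb → woezleb) insert -ez- after the first vowel.
The other patterns: stems whose last vowel is 'o' add -uv; stems whose last vowel is 'a', 'i' or 'u' delete the last vowel and add -et.
So fedneh → feezdneh.

feezdneh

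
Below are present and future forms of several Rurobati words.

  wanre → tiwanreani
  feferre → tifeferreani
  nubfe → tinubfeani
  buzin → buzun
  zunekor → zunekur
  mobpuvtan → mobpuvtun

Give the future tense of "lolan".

wanre and buzin both have 2 vowels yet inflect differently (tiwanreani, buzun), so the number of vowels is not what conditions the rule; the final letter is.
"lolan" ends in -n. The stems ending in -n (buzin → buzun, mobpuvtan → mobpuvtun) change the last vowel to 'u'.
So lolan → lolun.

lolun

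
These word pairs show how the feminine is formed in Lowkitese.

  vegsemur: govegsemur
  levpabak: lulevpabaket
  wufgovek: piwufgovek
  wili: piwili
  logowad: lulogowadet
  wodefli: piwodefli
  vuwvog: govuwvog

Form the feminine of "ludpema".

luludpemaet

"ludpema" begins with l-. The stems beginning with l- (logowad → lulogowadet, levpabak → lulevpabaket) add lu- … -et around the stem.
The other patterns: stems beginning with w- add the prefix pi-; stems beginning with v- add the prefix go-.
So ludpema → luludpemaet.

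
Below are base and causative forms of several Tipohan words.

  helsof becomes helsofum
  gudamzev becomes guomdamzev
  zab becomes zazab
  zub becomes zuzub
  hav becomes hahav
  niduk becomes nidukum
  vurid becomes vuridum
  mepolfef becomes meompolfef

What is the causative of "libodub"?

liombodub

hav and gudamzev both end in -v yet inflect differently (hahav, guomdamzev), so the final letter is not what conditions the rule; the number of vowels is.
"libodub" has 3 vowels. The stems with 3 vowels (gudamzev → guomdamzev, mepolfef → meompolfef) insert -om- after the first vowel.
The other patterns: stems with 1 vowel repeat the first consonant+vowel as a prefix; stems with 2 vowels add -um.
So libodub → liombodub.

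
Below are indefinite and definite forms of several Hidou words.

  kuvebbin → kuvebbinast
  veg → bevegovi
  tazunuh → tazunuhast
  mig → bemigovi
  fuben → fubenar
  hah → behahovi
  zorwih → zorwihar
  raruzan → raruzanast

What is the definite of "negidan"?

negidanast

hah and zorwih both end in -h yet inflect differently (behahovi, zorwihar), so the final letter is not what conditions the rule; the number of vowels is.
"negidan" has 3 vowels. The stems with 3 vowels (tazunuh → tazunuhast, kuvebbin → kuvebbinast, raruzan → raruzanast) add -ast.
The other patterns: stems with 1 vowel add be- … -ovi around the stem; stems with 2 vowels add -ar.
So negidan → negidanast.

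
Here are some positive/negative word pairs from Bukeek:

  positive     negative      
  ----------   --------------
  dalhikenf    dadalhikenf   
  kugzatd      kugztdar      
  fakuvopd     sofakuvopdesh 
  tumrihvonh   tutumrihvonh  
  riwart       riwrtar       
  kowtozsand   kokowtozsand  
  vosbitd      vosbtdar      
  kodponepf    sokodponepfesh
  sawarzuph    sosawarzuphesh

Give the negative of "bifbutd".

"bifbutd" has second-to-last letter 't'. The stems whose second-to-last letter is 't' (vosbitd → vosbtdar, kugzatd → kugztdar) delete the last vowel and add -ar.
So bifbutd → bifbtdar.

bifbtdar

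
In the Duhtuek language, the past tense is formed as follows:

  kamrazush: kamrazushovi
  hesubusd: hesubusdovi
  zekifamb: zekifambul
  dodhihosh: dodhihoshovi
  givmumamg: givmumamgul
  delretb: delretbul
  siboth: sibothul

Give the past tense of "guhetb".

"guhetb" has second-to-last letter 't'. The stems whose second-to-last letter is 't' (siboth → sibothul, delretb → delretbul) add -ul.
The other pattern: stems whose second-to-last letter is 's' add -ovi.
So guhetb → guhetbul.

guhetbul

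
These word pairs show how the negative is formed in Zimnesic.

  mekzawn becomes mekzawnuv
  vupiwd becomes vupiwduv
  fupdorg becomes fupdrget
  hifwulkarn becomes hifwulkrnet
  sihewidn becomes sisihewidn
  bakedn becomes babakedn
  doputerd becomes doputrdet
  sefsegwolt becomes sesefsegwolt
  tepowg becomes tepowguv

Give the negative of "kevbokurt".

kevbokrtet

vupiwd and doputerd both end in -d yet inflect differently (vupiwduv, doputrdet), so the final letter is not what conditions the rule; the second-to-last letter is.
"kevbokurt" has second-to-last letter 'r'. The stems whose second-to-last letter is 'r' (doputerd → doputrdet, hifwulkarn → hifwulkrnet, fupdorg → fupdrget) delete the last vowel and add -et.
So kevbokurt → kevbokrtet.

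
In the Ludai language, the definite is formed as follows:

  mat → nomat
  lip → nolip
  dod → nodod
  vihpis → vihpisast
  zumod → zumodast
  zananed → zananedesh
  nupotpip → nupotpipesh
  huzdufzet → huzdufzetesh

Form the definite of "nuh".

dod and zumod both end in -d yet inflect differently (nodod, zumodast), so the final letter is not what conditions the rule; the number of vowels is.
"nuh" has 1 vowel. The stems with 1 vowel (mat → nomat, lip → nolip, dod → nodod) add the prefix no-.
The other patterns: stems with 2 vowels add -ast; stems with 3 vowels add -esh.
So nuh → nonuh.

nonuh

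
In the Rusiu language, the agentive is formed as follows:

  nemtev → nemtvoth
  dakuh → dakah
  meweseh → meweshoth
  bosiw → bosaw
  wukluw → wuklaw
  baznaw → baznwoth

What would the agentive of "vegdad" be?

baznaw and wukluw both end in -w yet inflect differently (baznwoth, wuklaw), so the final letter is not what conditions the rule; the last vowel is.
"vegdad" has last vowel 'a'. The one such stem in the data (baznaw → baznwoth) deletes the last vowel and adds -oth (as do meweseh, nemtev), so the same rule applies.
So vegdad → vegddoth.

vegddoth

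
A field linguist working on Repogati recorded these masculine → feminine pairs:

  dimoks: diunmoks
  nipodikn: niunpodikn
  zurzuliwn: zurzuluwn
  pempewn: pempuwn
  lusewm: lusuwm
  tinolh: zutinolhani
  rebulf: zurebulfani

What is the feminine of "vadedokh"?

vaundedokh

"vadedokh" has second-to-last letter 'k'. The stems whose second-to-last letter is 'k' (dimoks → diunmoks, nipodikn → niunpodikn) insert -un- after the first vowel.
So vadedokh → vaundedokh.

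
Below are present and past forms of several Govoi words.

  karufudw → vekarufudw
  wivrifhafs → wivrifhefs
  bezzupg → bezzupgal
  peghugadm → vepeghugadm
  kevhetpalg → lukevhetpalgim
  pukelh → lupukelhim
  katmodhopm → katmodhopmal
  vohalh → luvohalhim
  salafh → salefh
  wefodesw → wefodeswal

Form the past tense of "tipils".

vohalh and salafh both end in -h yet inflect differently (luvohalhim, salefh), so the final letter is not what conditions the rule; the second-to-last letter is.
"tipils" has second-to-last letter 'l'. The stems whose second-to-last letter is 'l' (vohalh → luvohalhim, kevhetpalg → lukevhetpalgim, pukelh → lupukelhim) add lu- … -im around the stem.
The other patterns: stems whose second-to-last letter is 'f' change the last vowel to 'e'; stems whose second-to-last letter is 'd' add the prefix ve-; stems whose second-to-last letter is 'p' or 's' add -al.
So tipils → lutipilsim.

lutipilsim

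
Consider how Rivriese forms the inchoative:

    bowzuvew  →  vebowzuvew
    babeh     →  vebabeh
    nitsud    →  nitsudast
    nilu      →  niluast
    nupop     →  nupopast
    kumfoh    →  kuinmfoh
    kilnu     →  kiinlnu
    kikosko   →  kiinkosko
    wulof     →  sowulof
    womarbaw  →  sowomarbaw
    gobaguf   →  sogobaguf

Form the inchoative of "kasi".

babeh and kumfoh both end in -h yet inflect differently (vebabeh, kuinmfoh), so the final letter is not what conditions the rule; the first letter is.
"kasi" begins with k-. The stems beginning with k- (kumfoh → kuinmfoh, kilnu → kiinlnu, kikosko → kiinkosko) insert -in- after the first vowel.
So kasi → kainsi.

kainsi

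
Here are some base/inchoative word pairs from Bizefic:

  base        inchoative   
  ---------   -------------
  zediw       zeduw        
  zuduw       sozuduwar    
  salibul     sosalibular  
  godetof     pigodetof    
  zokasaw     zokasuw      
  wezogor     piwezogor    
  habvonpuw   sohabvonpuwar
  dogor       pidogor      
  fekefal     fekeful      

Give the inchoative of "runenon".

pirunenon

zuduw and zokasaw both end in -w yet inflect differently (sozuduwar, zokasuw), so the final letter is not what conditions the rule; the last vowel is.
"runenon" has last vowel 'o'. The stems whose last vowel is 'o' (dogor → pidogor, godetof → pigodetof, wezogor → piwezogor) add the prefix pi-.
The other patterns: stems whose last vowel is 'u' add so- … -ar around the stem; stems whose last vowel is 'a' or 'i' change the last vowel to 'u'.
So runenon → pirunenon.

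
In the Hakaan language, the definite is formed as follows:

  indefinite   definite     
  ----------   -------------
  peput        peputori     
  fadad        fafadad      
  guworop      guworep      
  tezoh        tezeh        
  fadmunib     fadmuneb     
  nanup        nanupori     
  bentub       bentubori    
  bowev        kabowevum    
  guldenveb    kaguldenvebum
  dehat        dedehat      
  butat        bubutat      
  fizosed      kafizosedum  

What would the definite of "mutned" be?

kamutnedum

nanup and guworop both end in -p yet inflect differently (nanupori, guworep), so the final letter is not what conditions the rule; the last vowel is.
"mutned" has last vowel 'e'. The stems whose last vowel is 'e' (guldenveb → kaguldenvebum, bowev → kabowevum, fizosed → kafizosedum) add ka- … -um around the stem.
The other patterns: stems whose last vowel is 'u' add -ori; stems whose last vowel is 'i' or 'o' change the last vowel to 'e'; stems whose last vowel is 'a' repeat the first consonant+vowel as a prefix.
So mutned → kamutnedum.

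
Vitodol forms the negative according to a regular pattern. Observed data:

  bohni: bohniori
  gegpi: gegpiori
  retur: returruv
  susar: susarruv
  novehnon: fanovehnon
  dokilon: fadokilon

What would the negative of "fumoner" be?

bohni and retur both have 2 vowels yet inflect differently (bohniori, returruv), so the number of vowels is not what conditions the rule; the final letter is.
"fumoner" ends in -r. The stems ending in -r (retur → returruv, susar → susarruv) double the final consonant and add -uv.
So fumoner → fumonerruv.

fumonerruv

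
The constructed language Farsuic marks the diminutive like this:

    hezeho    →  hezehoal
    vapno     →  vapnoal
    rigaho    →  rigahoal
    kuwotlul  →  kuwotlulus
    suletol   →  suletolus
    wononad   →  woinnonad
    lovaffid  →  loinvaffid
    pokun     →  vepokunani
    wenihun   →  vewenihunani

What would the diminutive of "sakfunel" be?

sakfunelus

hezeho and suletol both have last vowel 'o' yet inflect differently (hezehoal, suletolus), so the last vowel is not what conditions the rule; the final letter is.
"sakfunel" ends in -l. The stems ending in -l (kuwotlul → kuwotlulus, suletol → suletolus) add -us.
So sakfunel → sakfunelus.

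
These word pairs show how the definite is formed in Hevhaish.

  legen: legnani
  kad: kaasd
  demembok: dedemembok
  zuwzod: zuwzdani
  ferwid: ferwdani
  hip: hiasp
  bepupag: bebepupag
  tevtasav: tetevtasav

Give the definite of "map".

kad and ferwid both end in -d yet inflect differently (kaasd, ferwdani), so the final letter is not what conditions the rule; the number of vowels is.
"map" has 1 vowel. The stems with 1 vowel (hip → hiasp, kad → kaasd) insert -as- after the first vowel.
The other patterns: stems with 2 vowels delete the last vowel and add -ani; stems with 3 vowels repeat the first consonant+vowel as a prefix.
So map → maasp.

maasp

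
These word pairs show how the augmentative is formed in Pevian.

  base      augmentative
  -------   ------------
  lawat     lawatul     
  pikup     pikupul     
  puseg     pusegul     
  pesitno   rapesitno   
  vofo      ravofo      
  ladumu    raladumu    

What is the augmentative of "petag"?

petagul

pikup and ladumu both have last vowel 'u' yet inflect differently (pikupul, raladumu), so the last vowel is not what conditions the rule; whether the stem ends in a vowel or a consonant is.
"petag" ends in a consonant. The stems ending in a consonant (lawat → lawatul, pikup → pikupul, puseg → pusegul) add -ul.
So petag → petagul.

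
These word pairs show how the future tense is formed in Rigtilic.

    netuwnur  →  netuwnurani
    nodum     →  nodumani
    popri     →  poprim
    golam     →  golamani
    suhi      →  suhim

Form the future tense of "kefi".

"kefi" ends in a vowel. The stems ending in a vowel (popri → poprim, suhi → suhim) drop the final letter and add -im.
The other pattern: stems ending in a consonant add -ani.
So kefi → kefim.

kefim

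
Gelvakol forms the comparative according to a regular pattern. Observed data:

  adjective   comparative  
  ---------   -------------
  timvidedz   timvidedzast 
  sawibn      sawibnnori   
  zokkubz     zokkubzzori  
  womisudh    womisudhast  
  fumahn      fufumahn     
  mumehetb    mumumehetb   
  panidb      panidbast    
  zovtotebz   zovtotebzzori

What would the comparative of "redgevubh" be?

redgevubhhori

zokkubz and timvidedz both end in -z yet inflect differently (zokkubzzori, timvidedzast), so the final letter is not what conditions the rule; the second-to-last letter is.
"redgevubh" has second-to-last letter 'b'. The stems whose second-to-last letter is 'b' (zokkubz → zokkubzzori, sawibn → sawibnnori, zovtotebz → zovtotebzzori) double the final consonant and add -ori.
So redgevubh → redgevubhhori.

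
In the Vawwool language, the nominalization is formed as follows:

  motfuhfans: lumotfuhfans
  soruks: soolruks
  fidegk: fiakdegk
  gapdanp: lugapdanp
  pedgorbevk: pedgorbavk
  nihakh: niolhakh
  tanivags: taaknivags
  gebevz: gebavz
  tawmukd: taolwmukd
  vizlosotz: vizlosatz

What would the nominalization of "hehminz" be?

luhehminz

"hehminz" has second-to-last letter 'n'. The stems whose second-to-last letter is 'n' (motfuhfans → lumotfuhfans, gapdanp → lugapdanp) add the prefix lu-.
The other patterns: stems whose second-to-last letter is 'k' insert -ol- after the first vowel; stems whose second-to-last letter is 'g' insert -ak- after the first vowel; stems whose second-to-last letter is 't' or 'v' change the last vowel to 'a'.
So hehminz → luhehminz.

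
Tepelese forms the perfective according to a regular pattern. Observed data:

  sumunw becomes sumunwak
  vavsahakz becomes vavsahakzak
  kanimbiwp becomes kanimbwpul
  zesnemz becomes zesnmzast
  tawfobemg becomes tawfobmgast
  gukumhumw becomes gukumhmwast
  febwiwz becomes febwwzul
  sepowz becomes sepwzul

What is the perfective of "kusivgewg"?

febwiwz and zesnemz both end in -z yet inflect differently (febwwzul, zesnmzast), so the final letter is not what conditions the rule; the second-to-last letter is.
"kusivgewg" has second-to-last letter 'w'. The stems whose second-to-last letter is 'w' (febwiwz → febwwzul, sepowz → sepwzul, kanimbiwp → kanimbwpul) delete the last vowel and add -ul.
The other patterns: stems whose second-to-last letter is 'm' delete the last vowel and add -ast; stems whose second-to-last letter is 'k' or 'n' add -ak.
So kusivgewg → kusivgwgul.

kusivgwgul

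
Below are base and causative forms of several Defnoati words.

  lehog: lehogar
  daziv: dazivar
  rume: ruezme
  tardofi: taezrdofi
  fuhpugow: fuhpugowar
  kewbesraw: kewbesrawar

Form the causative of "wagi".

daziv and tardofi both have last vowel 'i' yet inflect differently (dazivar, taezrdofi), so the last vowel is not what conditions the rule; whether the stem ends in a vowel or a consonant is.
"wagi" ends in a vowel. The stems ending in a vowel (tardofi → taezrdofi, rume → ruezme) insert -ez- after the first vowel.
So wagi → waezgi.

waezgi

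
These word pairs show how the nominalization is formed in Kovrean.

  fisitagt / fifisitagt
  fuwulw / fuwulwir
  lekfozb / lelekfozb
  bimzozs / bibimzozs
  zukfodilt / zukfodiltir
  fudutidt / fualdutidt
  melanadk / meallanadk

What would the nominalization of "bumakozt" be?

bubumakozt

zukfodilt and fudutidt both end in -t yet inflect differently (zukfodiltir, fualdutidt), so the final letter is not what conditions the rule; the second-to-last letter is.
"bumakozt" has second-to-last letter 'z'. The stems whose second-to-last letter is 'z' (bimzozs → bibimzozs, lekfozb → lelekfozb) repeat the first consonant+vowel as a prefix.
The other patterns: stems whose second-to-last letter is 'l' add -ir; stems whose second-to-last letter is 'd' insert -al- after the first vowel.
So bumakozt → bubumakozt.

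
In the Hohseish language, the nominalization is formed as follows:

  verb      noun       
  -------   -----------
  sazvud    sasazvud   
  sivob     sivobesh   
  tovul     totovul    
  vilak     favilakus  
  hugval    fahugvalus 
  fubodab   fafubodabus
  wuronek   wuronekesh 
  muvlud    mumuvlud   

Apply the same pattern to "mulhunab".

tovul and hugval both end in -l yet inflect differently (totovul, fahugvalus), so the final letter is not what conditions the rule; the last vowel is.
"mulhunab" has last vowel 'a'. The stems whose last vowel is 'a' (hugval → fahugvalus, fubodab → fafubodabus, vilak → favilakus) add fa- … -us around the stem.
The other patterns: stems whose last vowel is 'u' repeat the first consonant+vowel as a prefix; stems whose last vowel is 'e' or 'o' add -esh.
So mulhunab → famulhunabus.

famulhunabus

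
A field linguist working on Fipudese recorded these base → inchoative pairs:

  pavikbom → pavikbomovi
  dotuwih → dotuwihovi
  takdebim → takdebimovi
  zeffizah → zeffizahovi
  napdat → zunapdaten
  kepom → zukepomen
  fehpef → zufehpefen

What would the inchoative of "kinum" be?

zukinumen

takdebim and kepom both end in -m yet inflect differently (takdebimovi, zukepomen), so the final letter is not what conditions the rule; the number of vowels is.
"kinum" has 2 vowels. The stems with 2 vowels (kepom → zukepomen, napdat → zunapdaten, fehpef → zufehpefen) add zu- … -en around the stem.
So kinum → zukinumen.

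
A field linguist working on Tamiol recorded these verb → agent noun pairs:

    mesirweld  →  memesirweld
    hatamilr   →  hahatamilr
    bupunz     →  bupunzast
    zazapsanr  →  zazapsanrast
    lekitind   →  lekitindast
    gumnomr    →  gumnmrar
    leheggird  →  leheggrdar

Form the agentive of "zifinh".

zifinhast

hatamilr and zazapsanr both end in -r yet inflect differently (hahatamilr, zazapsanrast), so the final letter is not what conditions the rule; the second-to-last letter is.
"zifinh" has second-to-last letter 'n'. The stems whose second-to-last letter is 'n' (bupunz → bupunzast, zazapsanr → zazapsanrast, lekitind → lekitindast) add -ast.
So zifinh → zifinhast.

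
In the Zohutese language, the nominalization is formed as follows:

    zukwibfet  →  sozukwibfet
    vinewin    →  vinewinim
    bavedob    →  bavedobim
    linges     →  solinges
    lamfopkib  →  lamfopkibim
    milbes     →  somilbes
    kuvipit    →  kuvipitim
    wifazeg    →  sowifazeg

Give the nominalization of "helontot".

helontotim

zukwibfet and kuvipit both end in -t yet inflect differently (sozukwibfet, kuvipitim), so the final letter is not what conditions the rule; the last vowel is.
"helontot" has last vowel 'o'. The one such stem in the data (bavedob → bavedobim) adds -im, so the same rule applies.
So helontot → helontotim.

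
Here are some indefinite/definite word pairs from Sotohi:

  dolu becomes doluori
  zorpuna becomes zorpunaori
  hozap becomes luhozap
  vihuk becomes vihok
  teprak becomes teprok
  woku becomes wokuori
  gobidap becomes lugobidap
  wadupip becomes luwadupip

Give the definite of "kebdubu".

kebdubuori

gobidap and teprak both have last vowel 'a' yet inflect differently (lugobidap, teprok), so the last vowel is not what conditions the rule; the final letter is.
"kebdubu" ends in -u. The stems ending in -u (woku → wokuori, dolu → doluori) add -ori.
The other patterns: stems ending in -p add the prefix lu-; stems ending in -k change the last vowel to 'o'.
So kebdubu → kebdubuori.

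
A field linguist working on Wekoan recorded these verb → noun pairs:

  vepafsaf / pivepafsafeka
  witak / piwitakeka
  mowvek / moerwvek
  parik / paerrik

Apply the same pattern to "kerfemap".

pikerfemapeka

witak and mowvek both end in -k yet inflect differently (piwitakeka, moerwvek), so the final letter is not what conditions the rule; the last vowel is.
"kerfemap" has last vowel 'a'. The stems whose last vowel is 'a' (vepafsaf → pivepafsafeka, witak → piwitakeka) add pi- … -eka around the stem.
So kerfemap → pikerfemapeka.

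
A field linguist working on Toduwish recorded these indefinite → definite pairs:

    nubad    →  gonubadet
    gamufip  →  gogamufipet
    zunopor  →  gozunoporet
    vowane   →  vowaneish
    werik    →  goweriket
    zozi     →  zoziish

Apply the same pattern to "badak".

gamufip and zozi both have last vowel 'i' yet inflect differently (gogamufipet, zoziish), so the last vowel is not what conditions the rule; whether the stem ends in a vowel or a consonant is.
"badak" ends in a consonant. The stems ending in a consonant (gamufip → gogamufipet, nubad → gonubadet, werik → goweriket) add go- … -et around the stem.
The other pattern: stems ending in a vowel add -ish.
So badak → gobadaket.

gobadaket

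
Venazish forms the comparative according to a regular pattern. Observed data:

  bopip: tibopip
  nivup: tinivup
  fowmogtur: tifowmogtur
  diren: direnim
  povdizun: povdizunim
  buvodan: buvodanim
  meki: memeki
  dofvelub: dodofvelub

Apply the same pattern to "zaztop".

"zaztop" ends in -p. The stems ending in -p (bopip → tibopip, nivup → tinivup) add the prefix ti-.
The other patterns: stems ending in -n add -im; stems ending in -b or -i repeat the first consonant+vowel as a prefix.
So zaztop → tizaztop.

tizaztop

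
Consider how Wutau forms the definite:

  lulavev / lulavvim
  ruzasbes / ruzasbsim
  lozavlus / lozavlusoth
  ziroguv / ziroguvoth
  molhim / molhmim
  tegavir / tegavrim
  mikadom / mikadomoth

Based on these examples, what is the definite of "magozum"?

magozumoth

mikadom and molhim both end in -m yet inflect differently (mikadomoth, molhmim), so the final letter is not what conditions the rule; the last vowel is.
"magozum" has last vowel 'u'. The stems whose last vowel is 'u' (lozavlus → lozavlusoth, ziroguv → ziroguvoth) add -oth.
The other pattern: stems whose last vowel is 'e' or 'i' delete the last vowel and add -im.
So magozum → magozumoth.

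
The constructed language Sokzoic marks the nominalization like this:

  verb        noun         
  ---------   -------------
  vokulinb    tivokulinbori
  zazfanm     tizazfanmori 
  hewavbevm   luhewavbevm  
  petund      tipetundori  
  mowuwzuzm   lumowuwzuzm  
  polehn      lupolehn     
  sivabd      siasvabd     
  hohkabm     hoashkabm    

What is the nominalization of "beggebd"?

hohkabm and zazfanm both end in -m yet inflect differently (hoashkabm, tizazfanmori), so the final letter is not what conditions the rule; the second-to-last letter is.
"beggebd" has second-to-last letter 'b'. The stems whose second-to-last letter is 'b' (hohkabm → hoashkabm, sivabd → siasvabd) insert -as- after the first vowel.
The other patterns: stems whose second-to-last letter is 'n' add ti- … -ori around the stem; stems whose second-to-last letter is 'h', 'v' or 'z' add the prefix lu-.
So beggebd → beasggebd.

beasggebd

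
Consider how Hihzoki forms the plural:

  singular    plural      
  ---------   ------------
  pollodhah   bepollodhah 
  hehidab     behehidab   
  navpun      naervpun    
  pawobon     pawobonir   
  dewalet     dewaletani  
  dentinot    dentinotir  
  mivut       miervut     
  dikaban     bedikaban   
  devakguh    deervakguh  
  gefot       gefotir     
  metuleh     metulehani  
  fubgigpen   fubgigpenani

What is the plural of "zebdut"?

zeerbdut

"zebdut" has last vowel 'u'. The stems whose last vowel is 'u' (devakguh → deervakguh, navpun → naervpun, mivut → miervut) insert -er- after the first vowel.
The other patterns: stems whose last vowel is 'o' add -ir; stems whose last vowel is 'e' add -ani; stems whose last vowel is 'a' add the prefix be-.
So zebdut → zeerbdut.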